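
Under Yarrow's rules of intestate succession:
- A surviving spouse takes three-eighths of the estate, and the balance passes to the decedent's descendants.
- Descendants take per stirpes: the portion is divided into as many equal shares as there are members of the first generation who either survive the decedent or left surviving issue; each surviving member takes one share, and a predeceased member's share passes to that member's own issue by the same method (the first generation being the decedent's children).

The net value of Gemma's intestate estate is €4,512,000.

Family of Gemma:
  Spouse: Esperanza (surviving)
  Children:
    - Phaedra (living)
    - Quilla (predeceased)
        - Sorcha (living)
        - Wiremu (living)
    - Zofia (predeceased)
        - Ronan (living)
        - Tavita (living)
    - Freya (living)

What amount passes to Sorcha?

Sorcha receives €352,500.

Esperanza takes three-eighths of €4,512,000 = €1,692,000. The remaining €2,820,000 passes to the descendants.
The descendants' portion (€2,820,000) is divided into 4 shares of €705,000: Phaedra and Freya each take €705,000; Quilla's €705,000 share passes to Quilla's issue; Zofia's €705,000 share passes to Zofia's issue.
Quilla's share (€705,000) is divided into 2 shares of €352,500: Sorcha and Wiremu each take €352,500.
Zofia's share (€705,000) is divided into 2 shares of €352,500: Ronan and Tavita each take €352,500.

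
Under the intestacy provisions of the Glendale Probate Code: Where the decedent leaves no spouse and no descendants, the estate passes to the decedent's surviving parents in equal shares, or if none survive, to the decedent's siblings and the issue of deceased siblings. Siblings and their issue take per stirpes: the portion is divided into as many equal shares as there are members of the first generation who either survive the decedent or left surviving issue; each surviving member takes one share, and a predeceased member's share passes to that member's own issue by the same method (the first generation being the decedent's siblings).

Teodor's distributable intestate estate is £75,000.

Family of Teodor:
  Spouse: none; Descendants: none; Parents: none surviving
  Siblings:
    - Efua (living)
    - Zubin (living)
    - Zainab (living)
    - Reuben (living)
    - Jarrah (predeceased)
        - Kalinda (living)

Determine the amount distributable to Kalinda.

Kalinda receives £15,000.

The entire £75,000 passes to the siblings and their issue.
That amount (£75,000) is divided into 5 shares of £15,000: Efua, Zubin, Zainab, and Reuben each take £15,000; Jarrah's £15,000 share passes to Jarrah's issue.
Jarrah's share (£15,000) passes entirely to Kalinda.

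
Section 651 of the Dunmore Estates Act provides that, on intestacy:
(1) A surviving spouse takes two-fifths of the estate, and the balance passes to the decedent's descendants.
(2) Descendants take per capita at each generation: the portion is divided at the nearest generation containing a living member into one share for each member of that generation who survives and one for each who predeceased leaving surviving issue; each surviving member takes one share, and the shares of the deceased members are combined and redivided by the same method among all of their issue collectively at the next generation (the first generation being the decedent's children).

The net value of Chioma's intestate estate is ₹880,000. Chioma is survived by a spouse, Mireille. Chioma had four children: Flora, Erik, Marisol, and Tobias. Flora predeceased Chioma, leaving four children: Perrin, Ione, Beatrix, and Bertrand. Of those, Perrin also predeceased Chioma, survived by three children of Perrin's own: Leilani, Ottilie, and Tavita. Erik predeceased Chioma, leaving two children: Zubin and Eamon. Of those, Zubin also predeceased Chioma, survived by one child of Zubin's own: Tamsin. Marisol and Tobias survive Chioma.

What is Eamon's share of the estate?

Mireille takes two-fifths of ₹880,000 = ₹352,000. The remaining ₹528,000 passes to the descendants.
The descendants' portion (₹528,000) is divided at the children's generation into 4 shares of ₹132,000. Marisol and Tobias each take ₹132,000. The 2 shares of the deceased (Flora and Erik) are combined into a pool of ₹264,000.
That pool (₹264,000) is divided at the grandchildren's generation into 6 shares of ₹44,000. Ione, Beatrix, Bertrand, and Eamon each take ₹44,000. The 2 shares of the deceased (Perrin and Zubin) are combined into a pool of ₹88,000.
That pool (₹88,000) is divided at the great-grandchildren's generation equally among Leilani, Ottilie, Tavita, and Tamsin: ₹22,000 each.

Eamon receives ₹44,000.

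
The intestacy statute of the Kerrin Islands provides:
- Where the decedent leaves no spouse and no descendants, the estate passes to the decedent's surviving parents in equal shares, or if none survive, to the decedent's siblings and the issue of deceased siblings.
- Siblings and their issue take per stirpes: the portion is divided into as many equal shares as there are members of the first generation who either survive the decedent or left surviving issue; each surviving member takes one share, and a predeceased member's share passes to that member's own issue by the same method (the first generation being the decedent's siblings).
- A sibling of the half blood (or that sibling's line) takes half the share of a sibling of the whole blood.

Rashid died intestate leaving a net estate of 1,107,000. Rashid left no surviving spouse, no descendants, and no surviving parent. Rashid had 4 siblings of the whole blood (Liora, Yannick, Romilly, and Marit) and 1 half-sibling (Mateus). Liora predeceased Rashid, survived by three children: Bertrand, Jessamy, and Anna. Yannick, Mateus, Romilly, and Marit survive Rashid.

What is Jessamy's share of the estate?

Jessamy receives 82,000.

The entire 1,107,000 passes to the siblings and their issue.
Counting each half-blood sibling's line as half a unit, there are 9/2 units in 1,107,000, so one unit is 246,000. Whole-blood lines (Liora, Yannick, Romilly, and Marit) take 246,000 each; half-blood lines (Mateus) take 123,000 each.
Liora's share (246,000) is divided into 3 shares of 82,000: Bertrand, Jessamy, and Anna each take 82,000.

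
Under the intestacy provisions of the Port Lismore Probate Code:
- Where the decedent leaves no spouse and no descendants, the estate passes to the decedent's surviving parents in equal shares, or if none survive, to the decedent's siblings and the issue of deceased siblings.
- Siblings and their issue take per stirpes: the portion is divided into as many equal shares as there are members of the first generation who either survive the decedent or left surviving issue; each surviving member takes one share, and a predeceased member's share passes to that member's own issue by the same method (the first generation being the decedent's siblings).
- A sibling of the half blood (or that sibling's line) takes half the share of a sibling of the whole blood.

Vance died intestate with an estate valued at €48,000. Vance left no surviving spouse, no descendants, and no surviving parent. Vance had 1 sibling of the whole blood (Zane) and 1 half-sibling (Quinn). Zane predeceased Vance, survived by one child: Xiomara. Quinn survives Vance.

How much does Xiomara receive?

Xiomara receives €32,000.

The entire €48,000 passes to the siblings and their issue.
Counting each half-blood sibling's line as half a unit, there are 3/2 units in €48,000, so one unit is €32,000. Whole-blood lines (Zane) take €32,000 each; half-blood lines (Quinn) take €16,000 each.
Zane's share (€32,000) passes entirely to Xiomara.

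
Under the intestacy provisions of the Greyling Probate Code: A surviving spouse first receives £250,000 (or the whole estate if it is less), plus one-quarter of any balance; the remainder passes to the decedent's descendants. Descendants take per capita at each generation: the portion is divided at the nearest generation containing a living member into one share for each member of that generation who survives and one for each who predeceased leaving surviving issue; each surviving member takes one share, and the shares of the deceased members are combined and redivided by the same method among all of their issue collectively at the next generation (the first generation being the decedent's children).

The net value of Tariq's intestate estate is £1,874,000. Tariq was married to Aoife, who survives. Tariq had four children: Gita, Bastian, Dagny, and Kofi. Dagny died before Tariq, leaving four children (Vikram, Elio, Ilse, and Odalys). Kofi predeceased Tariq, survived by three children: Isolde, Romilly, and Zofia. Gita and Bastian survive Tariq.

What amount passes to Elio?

Elio receives £87,000.

Aoife first takes £250,000, leaving a balance of £1,624,000. Aoife then takes one-quarter of the balance (£406,000), for a total of £656,000. The remaining £1,218,000 passes to the descendants.
The descendants' portion (£1,218,000) is divided at the children's generation into 4 shares of £304,500. Gita and Bastian each take £304,500. The 2 shares of the deceased (Dagny and Kofi) are combined into a pool of £609,000.
That pool (£609,000) is divided at the grandchildren's generation equally among Vikram, Elio, Ilse, Odalys, Isolde, Romilly, and Zofia: £87,000 each.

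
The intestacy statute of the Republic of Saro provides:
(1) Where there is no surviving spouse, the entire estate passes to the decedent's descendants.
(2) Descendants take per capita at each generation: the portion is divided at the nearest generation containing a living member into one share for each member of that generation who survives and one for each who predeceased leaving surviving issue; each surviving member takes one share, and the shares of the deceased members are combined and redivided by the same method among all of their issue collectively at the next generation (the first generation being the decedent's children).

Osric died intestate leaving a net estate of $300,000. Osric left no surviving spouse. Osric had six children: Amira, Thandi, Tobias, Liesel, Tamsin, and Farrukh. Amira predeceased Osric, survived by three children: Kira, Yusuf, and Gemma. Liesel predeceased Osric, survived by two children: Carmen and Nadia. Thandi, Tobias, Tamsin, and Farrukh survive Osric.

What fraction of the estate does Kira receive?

Kira receives 1/15 of the estate.

The entire $300,000 passes to the descendants.
That amount ($300,000) is divided at the children's generation into 6 shares of $50,000. Thandi, Tobias, Tamsin, and Farrukh each take $50,000. The 2 shares of the deceased (Amira and Liesel) are combined into a pool of $100,000.
That pool ($100,000) is divided at the grandchildren's generation equally among Kira, Yusuf, Gemma, Carmen, and Nadia: $20,000 each.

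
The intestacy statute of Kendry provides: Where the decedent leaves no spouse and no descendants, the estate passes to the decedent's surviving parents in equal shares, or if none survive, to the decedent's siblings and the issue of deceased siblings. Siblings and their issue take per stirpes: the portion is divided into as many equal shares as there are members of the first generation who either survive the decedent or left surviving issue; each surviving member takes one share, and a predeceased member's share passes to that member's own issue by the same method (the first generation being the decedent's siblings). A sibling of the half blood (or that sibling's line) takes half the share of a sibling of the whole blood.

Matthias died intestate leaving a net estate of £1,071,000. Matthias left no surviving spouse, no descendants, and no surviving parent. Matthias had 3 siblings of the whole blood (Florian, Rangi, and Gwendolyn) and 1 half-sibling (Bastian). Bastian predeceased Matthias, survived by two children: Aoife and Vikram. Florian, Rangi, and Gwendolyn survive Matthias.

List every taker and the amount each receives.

Florian: £306,000; Aoife: £76,500; Vikram: £76,500; Rangi: £306,000; Gwendolyn: £306,000

The entire £1,071,000 passes to the siblings and their issue.
Counting each half-blood sibling's line as half a unit, there are 7/2 units in £1,071,000, so one unit is £306,000. Whole-blood lines (Florian, Rangi, and Gwendolyn) take £306,000 each; half-blood lines (Bastian) take £153,000 each.
Bastian's share (£153,000) is divided into 2 shares of £76,500: Aoife and Vikram each take £76,500.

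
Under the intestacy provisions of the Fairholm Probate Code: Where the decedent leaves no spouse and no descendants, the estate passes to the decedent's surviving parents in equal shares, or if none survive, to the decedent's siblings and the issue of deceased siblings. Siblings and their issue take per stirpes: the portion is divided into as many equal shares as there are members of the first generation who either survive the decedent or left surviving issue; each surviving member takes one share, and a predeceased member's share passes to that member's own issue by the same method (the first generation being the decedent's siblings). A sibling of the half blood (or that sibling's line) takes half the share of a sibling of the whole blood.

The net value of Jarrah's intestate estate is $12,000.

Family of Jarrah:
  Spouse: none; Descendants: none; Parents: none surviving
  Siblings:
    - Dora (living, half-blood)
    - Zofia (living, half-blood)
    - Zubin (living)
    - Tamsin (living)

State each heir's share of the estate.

The entire $12,000 passes to the siblings and their issue.
Counting each half-blood sibling's line as half a unit, there are 3 units in $12,000, so one unit is $4,000. Whole-blood lines (Zubin and Tamsin) take $4,000 each; half-blood lines (Dora and Zofia) take $2,000 each.

Dora: $2,000; Zofia: $2,000; Zubin: $4,000; Tamsin: $4,000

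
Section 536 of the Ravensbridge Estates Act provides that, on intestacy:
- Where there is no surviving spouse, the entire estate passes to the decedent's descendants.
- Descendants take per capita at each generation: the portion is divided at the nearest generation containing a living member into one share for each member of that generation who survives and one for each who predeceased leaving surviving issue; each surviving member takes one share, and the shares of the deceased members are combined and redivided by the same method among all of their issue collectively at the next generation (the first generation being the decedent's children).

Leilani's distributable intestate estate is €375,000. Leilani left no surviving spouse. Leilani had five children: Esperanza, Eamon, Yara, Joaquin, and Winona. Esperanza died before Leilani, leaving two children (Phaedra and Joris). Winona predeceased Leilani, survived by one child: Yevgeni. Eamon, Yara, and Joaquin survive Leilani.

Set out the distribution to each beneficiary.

The entire €375,000 passes to the descendants.
That amount (€375,000) is divided at the children's generation into 5 shares of €75,000. Eamon, Yara, and Joaquin each take €75,000. The 2 shares of the deceased (Esperanza and Winona) are combined into a pool of €150,000.
That pool (€150,000) is divided at the grandchildren's generation equally among Phaedra, Joris, and Yevgeni: €50,000 each.

Phaedra: €50,000; Joris: €50,000; Eamon: €75,000; Yara: €75,000; Joaquin: €75,000; Yevgeni: €50,000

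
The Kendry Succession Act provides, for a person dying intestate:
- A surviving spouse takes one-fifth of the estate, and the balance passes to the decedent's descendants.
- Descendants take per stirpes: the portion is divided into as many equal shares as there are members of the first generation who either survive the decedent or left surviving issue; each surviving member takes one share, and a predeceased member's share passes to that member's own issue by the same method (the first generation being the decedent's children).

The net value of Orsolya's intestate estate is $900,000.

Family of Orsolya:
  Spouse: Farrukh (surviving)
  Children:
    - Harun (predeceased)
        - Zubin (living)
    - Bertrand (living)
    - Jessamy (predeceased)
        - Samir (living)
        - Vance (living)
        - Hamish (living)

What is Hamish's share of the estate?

Farrukh takes one-fifth of $900,000 = $180,000. The remaining $720,000 passes to the descendants.
The descendants' portion ($720,000) is divided into 3 shares of $240,000: Bertrand takes $240,000; Harun's $240,000 share passes to Harun's issue; Jessamy's $240,000 share passes to Jessamy's issue.
Harun's share ($240,000) passes entirely to Zubin.
Jessamy's share ($240,000) is divided into 3 shares of $80,000: Samir, Vance, and Hamish each take $80,000.

Hamish receives $80,000.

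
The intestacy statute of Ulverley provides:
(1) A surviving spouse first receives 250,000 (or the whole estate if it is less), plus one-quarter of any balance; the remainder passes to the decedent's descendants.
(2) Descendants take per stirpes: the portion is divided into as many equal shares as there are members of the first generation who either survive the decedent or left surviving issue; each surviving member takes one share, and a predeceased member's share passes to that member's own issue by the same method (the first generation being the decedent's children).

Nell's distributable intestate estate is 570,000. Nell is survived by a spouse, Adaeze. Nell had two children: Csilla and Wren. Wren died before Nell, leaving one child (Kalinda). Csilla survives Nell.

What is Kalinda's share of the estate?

Adaeze first takes 250,000, leaving a balance of 320,000. Adaeze then takes one-quarter of the balance (80,000), for a total of 330,000. The remaining 240,000 passes to the descendants.
The descendants' portion (240,000) is divided into 2 shares of 120,000: Csilla takes 120,000; Wren's 120,000 share passes to Wren's issue.
Wren's share (120,000) passes entirely to Kalinda.

Kalinda receives 120,000.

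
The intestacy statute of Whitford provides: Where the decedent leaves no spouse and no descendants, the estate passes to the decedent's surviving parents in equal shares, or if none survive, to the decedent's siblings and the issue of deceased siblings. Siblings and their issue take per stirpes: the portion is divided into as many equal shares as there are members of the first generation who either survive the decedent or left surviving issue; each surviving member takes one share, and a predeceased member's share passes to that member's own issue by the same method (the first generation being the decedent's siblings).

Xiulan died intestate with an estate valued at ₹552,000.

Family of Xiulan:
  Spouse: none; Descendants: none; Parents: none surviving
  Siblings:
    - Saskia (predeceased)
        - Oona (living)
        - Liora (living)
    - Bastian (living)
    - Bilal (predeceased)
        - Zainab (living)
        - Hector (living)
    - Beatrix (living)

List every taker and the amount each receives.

Oona: ₹69,000; Liora: ₹69,000; Bastian: ₹138,000; Zainab: ₹69,000; Hector: ₹69,000; Beatrix: ₹138,000

The entire ₹552,000 passes to the siblings and their issue.
That amount (₹552,000) is divided into 4 shares of ₹138,000: Bastian and Beatrix each take ₹138,000; Saskia's ₹138,000 share passes to Saskia's issue; Bilal's ₹138,000 share passes to Bilal's issue.
Saskia's share (₹138,000) is divided into 2 shares of ₹69,000: Oona and Liora each take ₹69,000.
Bilal's share (₹138,000) is divided into 2 shares of ₹69,000: Zainab and Hector each take ₹69,000.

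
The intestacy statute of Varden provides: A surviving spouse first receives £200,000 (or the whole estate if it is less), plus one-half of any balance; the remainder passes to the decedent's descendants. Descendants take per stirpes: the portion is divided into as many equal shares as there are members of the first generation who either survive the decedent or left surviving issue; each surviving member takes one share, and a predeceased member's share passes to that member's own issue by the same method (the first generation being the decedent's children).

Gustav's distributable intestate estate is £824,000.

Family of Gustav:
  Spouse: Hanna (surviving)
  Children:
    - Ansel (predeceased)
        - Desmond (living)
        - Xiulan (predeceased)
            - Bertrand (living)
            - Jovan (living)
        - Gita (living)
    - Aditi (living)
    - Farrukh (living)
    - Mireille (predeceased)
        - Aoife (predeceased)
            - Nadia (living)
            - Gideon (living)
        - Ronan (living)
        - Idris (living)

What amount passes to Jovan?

Hanna first takes £200,000, leaving a balance of £624,000. Hanna then takes one-half of the balance (£312,000), for a total of £512,000. The remaining £312,000 passes to the descendants.
The descendants' portion (£312,000) is divided into 4 shares of £78,000: Aditi and Farrukh each take £78,000; Ansel's £78,000 share passes to Ansel's issue; Mireille's £78,000 share passes to Mireille's issue.
Ansel's share (£78,000) is divided into 3 shares of £26,000: Desmond and Gita each take £26,000; Xiulan's £26,000 share passes to Xiulan's issue.
Xiulan's share (£26,000) is divided into 2 shares of £13,000: Bertrand and Jovan each take £13,000.
Mireille's share (£78,000) is divided into 3 shares of £26,000: Ronan and Idris each take £26,000; Aoife's £26,000 share passes to Aoife's issue.
Aoife's share (£26,000) is divided into 2 shares of £13,000: Nadia and Gideon each take £13,000.

Jovan receives £13,000.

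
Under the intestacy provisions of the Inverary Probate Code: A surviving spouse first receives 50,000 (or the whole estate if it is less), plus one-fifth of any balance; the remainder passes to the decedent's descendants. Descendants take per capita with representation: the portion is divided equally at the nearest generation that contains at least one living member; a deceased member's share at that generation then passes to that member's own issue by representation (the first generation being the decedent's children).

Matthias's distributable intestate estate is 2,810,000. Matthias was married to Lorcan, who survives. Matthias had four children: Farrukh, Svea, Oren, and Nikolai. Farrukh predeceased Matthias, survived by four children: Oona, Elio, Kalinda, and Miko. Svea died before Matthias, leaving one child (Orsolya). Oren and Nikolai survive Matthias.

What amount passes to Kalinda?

Lorcan first takes 50,000, leaving a balance of 2,760,000. Lorcan then takes one-fifth of the balance (552,000), for a total of 602,000. The remaining 2,208,000 passes to the descendants.
The descendants' portion (2,208,000) is divided into 4 shares of 552,000: Oren and Nikolai each take 552,000; Farrukh's 552,000 share passes to Farrukh's issue; Svea's 552,000 share passes to Svea's issue.
Farrukh's share (552,000) is divided into 4 shares of 138,000: Oona, Elio, Kalinda, and Miko each take 138,000.
Svea's share (552,000) passes entirely to Orsolya.

Kalinda receives 138,000.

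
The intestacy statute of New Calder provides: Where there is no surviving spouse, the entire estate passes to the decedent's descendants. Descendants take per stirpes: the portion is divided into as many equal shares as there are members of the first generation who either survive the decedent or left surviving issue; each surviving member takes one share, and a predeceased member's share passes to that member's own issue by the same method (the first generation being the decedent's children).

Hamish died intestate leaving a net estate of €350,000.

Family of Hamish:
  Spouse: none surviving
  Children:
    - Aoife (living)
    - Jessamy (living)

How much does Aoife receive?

The entire €350,000 passes to the descendants.
That amount (€350,000) is divided into 2 shares of €175,000: Aoife and Jessamy each take €175,000.

Aoife receives €175,000.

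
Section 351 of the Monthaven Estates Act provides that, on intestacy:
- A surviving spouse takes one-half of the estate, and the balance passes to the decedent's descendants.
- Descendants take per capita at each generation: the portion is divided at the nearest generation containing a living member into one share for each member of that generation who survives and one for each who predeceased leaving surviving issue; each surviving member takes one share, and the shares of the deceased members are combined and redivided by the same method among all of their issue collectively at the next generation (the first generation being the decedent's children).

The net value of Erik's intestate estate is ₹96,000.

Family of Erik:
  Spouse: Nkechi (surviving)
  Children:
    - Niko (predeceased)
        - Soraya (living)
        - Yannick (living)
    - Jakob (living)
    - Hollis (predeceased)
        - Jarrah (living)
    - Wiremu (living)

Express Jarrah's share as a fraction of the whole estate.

Nkechi takes one-half of ₹96,000 = ₹48,000. The remaining ₹48,000 passes to the descendants.
The descendants' portion (₹48,000) is divided at the children's generation into 4 shares of ₹12,000. Jakob and Wiremu each take ₹12,000. The 2 shares of the deceased (Niko and Hollis) are combined into a pool of ₹24,000.
That pool (₹24,000) is divided at the grandchildren's generation equally among Soraya, Yannick, and Jarrah: ₹8,000 each.

Jarrah receives 1/12 of the estate.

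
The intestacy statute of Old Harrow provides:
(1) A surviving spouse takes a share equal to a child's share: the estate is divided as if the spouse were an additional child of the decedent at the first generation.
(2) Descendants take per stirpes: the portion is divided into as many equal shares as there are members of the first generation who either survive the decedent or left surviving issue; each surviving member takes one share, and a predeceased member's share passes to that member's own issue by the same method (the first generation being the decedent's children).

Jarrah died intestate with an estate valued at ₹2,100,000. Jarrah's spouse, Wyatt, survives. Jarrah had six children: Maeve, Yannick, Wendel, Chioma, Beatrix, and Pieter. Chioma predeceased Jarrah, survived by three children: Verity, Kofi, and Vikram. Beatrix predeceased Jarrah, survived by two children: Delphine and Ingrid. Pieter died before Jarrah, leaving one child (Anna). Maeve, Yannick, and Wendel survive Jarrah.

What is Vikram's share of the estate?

The spouse counts as an additional share at the children's level, so there are 7 primary shares of ₹300,000. Wyatt takes one such share (₹300,000).
The children's combined portion (₹1,800,000) is divided into 6 shares of ₹300,000: Maeve, Yannick, and Wendel each take ₹300,000; Chioma's ₹300,000 share passes to Chioma's issue; Beatrix's ₹300,000 share passes to Beatrix's issue; Pieter's ₹300,000 share passes to Pieter's issue.
Chioma's share (₹300,000) is divided into 3 shares of ₹100,000: Verity, Kofi, and Vikram each take ₹100,000.
Beatrix's share (₹300,000) is divided into 2 shares of ₹150,000: Delphine and Ingrid each take ₹150,000.
Pieter's share (₹300,000) passes entirely to Anna.

Vikram receives ₹100,000.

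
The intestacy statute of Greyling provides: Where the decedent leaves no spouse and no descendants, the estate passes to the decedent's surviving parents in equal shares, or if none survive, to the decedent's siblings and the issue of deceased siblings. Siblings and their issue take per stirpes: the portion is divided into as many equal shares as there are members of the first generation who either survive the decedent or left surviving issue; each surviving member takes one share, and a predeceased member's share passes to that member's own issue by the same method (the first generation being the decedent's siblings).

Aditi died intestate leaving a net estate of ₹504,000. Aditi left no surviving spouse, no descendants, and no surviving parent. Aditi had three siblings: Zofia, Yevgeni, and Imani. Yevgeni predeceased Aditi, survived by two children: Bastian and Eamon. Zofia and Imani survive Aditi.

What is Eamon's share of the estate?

Eamon receives ₹84,000.

The entire ₹504,000 passes to the siblings and their issue.
That amount (₹504,000) is divided into 3 shares of ₹168,000: Zofia and Imani each take ₹168,000; Yevgeni's ₹168,000 share passes to Yevgeni's issue.
Yevgeni's share (₹168,000) is divided into 2 shares of ₹84,000: Bastian and Eamon each take ₹84,000.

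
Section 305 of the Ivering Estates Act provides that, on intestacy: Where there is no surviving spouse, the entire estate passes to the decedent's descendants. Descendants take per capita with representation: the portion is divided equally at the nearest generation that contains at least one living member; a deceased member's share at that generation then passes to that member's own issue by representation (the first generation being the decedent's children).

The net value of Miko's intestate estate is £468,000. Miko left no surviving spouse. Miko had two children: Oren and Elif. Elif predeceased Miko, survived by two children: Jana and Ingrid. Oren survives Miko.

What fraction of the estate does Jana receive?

The entire £468,000 passes to the descendants.
That amount (£468,000) is divided into 2 shares of £234,000: Oren takes £234,000; Elif's £234,000 share passes to Elif's issue.
Elif's share (£234,000) is divided into 2 shares of £117,000: Jana and Ingrid each take £117,000.

Jana receives 1/4 of the estate.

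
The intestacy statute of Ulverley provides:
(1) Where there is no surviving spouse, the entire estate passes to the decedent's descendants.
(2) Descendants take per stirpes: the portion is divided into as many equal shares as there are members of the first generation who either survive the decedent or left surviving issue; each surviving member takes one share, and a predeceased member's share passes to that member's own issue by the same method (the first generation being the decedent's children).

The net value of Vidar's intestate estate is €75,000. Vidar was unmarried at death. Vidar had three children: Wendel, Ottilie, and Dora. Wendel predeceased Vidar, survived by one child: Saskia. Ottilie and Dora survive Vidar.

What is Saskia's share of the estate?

The entire €75,000 passes to the descendants.
That amount (€75,000) is divided into 3 shares of €25,000: Ottilie and Dora each take €25,000; Wendel's €25,000 share passes to Wendel's issue.
Wendel's share (€25,000) passes entirely to Saskia.

Saskia receives €25,000.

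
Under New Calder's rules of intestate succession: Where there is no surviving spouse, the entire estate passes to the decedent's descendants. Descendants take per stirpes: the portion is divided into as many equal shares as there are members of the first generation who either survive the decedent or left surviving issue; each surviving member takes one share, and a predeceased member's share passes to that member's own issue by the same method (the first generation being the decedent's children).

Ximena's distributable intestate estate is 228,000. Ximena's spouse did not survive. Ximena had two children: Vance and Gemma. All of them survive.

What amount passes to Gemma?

Gemma receives 114,000.

The entire 228,000 passes to the descendants.
That amount (228,000) is divided into 2 shares of 114,000: Vance and Gemma each take 114,000.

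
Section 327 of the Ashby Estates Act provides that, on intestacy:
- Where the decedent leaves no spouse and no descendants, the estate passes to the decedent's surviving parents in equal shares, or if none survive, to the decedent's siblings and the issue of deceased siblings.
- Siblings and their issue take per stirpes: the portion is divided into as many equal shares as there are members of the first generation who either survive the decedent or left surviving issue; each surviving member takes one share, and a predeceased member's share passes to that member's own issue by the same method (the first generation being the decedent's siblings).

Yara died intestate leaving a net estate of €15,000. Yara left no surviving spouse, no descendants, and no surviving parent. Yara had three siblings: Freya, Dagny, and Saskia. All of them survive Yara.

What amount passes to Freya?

The entire €15,000 passes to the siblings and their issue.
That amount (€15,000) is divided into 3 shares of €5,000: Freya, Dagny, and Saskia each take €5,000.

Freya receives €5,000.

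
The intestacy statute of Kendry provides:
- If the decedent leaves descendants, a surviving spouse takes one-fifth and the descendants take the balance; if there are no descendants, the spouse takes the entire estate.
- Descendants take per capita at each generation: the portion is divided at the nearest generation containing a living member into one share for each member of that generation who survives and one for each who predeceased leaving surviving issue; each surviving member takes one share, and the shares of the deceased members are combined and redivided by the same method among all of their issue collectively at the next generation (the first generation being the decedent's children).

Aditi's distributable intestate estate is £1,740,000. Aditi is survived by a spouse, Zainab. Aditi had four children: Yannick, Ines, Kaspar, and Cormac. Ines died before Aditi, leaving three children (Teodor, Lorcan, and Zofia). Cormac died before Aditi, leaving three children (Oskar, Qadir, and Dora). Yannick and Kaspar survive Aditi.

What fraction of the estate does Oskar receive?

Oskar receives 1/15 of the estate.

Zainab takes one-fifth of £1,740,000 = £348,000. The remaining £1,392,000 passes to the descendants.
The descendants' portion (£1,392,000) is divided at the children's generation into 4 shares of £348,000. Yannick and Kaspar each take £348,000. The 2 shares of the deceased (Ines and Cormac) are combined into a pool of £696,000.
That pool (£696,000) is divided at the grandchildren's generation equally among Teodor, Lorcan, Zofia, Oskar, Qadir, and Dora: £116,000 each.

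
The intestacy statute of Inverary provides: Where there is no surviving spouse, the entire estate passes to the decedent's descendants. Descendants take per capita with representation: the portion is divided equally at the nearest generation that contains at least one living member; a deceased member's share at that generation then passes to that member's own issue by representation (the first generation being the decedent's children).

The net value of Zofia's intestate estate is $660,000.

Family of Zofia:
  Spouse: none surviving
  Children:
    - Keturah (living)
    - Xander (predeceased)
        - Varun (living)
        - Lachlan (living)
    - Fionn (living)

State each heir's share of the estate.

Keturah: $220,000; Varun: $110,000; Lachlan: $110,000; Fionn: $220,000

The entire $660,000 passes to the descendants.
That amount ($660,000) is divided into 3 shares of $220,000: Keturah and Fionn each take $220,000; Xander's $220,000 share passes to Xander's issue.
Xander's share ($220,000) is divided into 2 shares of $110,000: Varun and Lachlan each take $110,000.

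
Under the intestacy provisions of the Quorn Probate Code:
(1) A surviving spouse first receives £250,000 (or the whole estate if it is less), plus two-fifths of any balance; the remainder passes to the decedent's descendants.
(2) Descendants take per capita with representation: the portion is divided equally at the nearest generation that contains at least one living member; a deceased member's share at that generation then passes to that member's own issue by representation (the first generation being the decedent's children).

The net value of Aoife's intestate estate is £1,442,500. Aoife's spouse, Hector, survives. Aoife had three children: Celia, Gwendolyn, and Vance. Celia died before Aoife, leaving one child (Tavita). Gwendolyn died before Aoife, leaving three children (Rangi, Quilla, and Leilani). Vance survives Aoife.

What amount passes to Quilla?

Hector first takes £250,000, leaving a balance of £1,192,500. Hector then takes two-fifths of the balance (£477,000), for a total of £727,000. The remaining £715,500 passes to the descendants.
The descendants' portion (£715,500) is divided into 3 shares of £238,500: Vance takes £238,500; Celia's £238,500 share passes to Celia's issue; Gwendolyn's £238,500 share passes to Gwendolyn's issue.
Celia's share (£238,500) passes entirely to Tavita.
Gwendolyn's share (£238,500) is divided into 3 shares of £79,500: Rangi, Quilla, and Leilani each take £79,500.

Quilla receives £79,500.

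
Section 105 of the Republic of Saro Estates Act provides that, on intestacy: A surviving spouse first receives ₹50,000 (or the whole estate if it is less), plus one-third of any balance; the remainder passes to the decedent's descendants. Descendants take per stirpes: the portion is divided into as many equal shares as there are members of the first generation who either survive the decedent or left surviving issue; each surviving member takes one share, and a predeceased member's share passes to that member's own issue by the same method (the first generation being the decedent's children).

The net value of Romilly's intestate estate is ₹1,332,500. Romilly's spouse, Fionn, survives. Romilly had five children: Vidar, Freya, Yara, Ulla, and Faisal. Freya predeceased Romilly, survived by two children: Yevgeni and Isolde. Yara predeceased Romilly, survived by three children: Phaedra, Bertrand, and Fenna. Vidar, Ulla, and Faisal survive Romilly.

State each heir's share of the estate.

Fionn: ₹477,500; Vidar: ₹171,000; Yevgeni: ₹85,500; Isolde: ₹85,500; Phaedra: ₹57,000; Bertrand: ₹57,000; Fenna: ₹57,000; Ulla: ₹171,000; Faisal: ₹171,000

Fionn first takes ₹50,000, leaving a balance of ₹1,282,500. Fionn then takes one-third of the balance (₹427,500), for a total of ₹477,500. The remaining ₹855,000 passes to the descendants.
The descendants' portion (₹855,000) is divided into 5 shares of ₹171,000: Vidar, Ulla, and Faisal each take ₹171,000; Freya's ₹171,000 share passes to Freya's issue; Yara's ₹171,000 share passes to Yara's issue.
Freya's share (₹171,000) is divided into 2 shares of ₹85,500: Yevgeni and Isolde each take ₹85,500.
Yara's share (₹171,000) is divided into 3 shares of ₹57,000: Phaedra, Bertrand, and Fenna each take ₹57,000.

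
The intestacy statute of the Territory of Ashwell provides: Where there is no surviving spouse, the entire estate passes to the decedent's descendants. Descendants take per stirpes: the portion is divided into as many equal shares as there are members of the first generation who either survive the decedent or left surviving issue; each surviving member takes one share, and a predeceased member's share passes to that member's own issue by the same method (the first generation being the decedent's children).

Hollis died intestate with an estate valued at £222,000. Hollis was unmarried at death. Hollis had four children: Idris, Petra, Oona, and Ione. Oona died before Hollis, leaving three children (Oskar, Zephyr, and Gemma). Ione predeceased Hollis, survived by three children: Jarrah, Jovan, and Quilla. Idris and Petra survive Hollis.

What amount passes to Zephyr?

The entire £222,000 passes to the descendants.
That amount (£222,000) is divided into 4 shares of £55,500: Idris and Petra each take £55,500; Oona's £55,500 share passes to Oona's issue; Ione's £55,500 share passes to Ione's issue.
Oona's share (£55,500) is divided into 3 shares of £18,500: Oskar, Zephyr, and Gemma each take £18,500.
Ione's share (£55,500) is divided into 3 shares of £18,500: Jarrah, Jovan, and Quilla each take £18,500.

Zephyr receives £18,500.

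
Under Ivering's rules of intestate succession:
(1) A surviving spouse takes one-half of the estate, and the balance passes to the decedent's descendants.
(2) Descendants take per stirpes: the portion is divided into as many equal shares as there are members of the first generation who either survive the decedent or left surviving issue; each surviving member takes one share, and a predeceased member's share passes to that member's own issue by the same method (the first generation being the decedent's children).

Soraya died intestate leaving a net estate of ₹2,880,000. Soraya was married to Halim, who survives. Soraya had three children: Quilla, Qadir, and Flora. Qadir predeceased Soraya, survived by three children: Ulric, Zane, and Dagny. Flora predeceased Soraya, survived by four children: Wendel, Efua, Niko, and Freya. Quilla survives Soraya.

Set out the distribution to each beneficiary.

Halim takes one-half of ₹2,880,000 = ₹1,440,000. The remaining ₹1,440,000 passes to the descendants.
The descendants' portion (₹1,440,000) is divided into 3 shares of ₹480,000: Quilla takes ₹480,000; Qadir's ₹480,000 share passes to Qadir's issue; Flora's ₹480,000 share passes to Flora's issue.
Qadir's share (₹480,000) is divided into 3 shares of ₹160,000: Ulric, Zane, and Dagny each take ₹160,000.
Flora's share (₹480,000) is divided into 4 shares of ₹120,000: Wendel, Efua, Niko, and Freya each take ₹120,000.

Halim: ₹1,440,000; Quilla: ₹480,000; Ulric: ₹160,000; Zane: ₹160,000; Dagny: ₹160,000; Wendel: ₹120,000; Efua: ₹120,000; Niko: ₹120,000; Freya: ₹120,000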